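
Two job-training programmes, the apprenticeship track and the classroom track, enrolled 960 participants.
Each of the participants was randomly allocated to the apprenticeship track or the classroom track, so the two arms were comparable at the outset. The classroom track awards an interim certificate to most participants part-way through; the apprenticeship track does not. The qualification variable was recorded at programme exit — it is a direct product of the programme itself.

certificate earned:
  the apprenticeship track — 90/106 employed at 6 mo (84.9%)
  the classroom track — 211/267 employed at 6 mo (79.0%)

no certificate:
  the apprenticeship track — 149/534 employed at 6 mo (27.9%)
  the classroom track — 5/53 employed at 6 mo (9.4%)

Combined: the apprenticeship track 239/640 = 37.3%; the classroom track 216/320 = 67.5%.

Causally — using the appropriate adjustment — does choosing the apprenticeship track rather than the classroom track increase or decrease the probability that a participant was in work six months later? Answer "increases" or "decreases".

Qualification attained during the programme lies on the pathway programme → qualification attained during the programme → outcome, so adjusting for it blocks the indirect effect. For the total causal effect of programme, use the unadjusted pooled rates.
Pooled: the apprenticeship track 37.3% vs the classroom track 67.5%; the classroom track is higher overall.

decreases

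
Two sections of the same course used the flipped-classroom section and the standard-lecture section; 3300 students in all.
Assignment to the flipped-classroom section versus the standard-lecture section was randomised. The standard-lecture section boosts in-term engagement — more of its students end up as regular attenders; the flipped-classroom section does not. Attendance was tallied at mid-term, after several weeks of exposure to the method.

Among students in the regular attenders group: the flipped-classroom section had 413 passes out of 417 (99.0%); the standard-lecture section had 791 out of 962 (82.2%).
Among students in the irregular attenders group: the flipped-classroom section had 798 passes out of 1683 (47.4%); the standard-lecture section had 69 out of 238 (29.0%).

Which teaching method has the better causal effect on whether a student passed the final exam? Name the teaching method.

the flipped-classroom section is higher inside every mid-term attendance stratum but the standard-lecture section is higher in aggregate. Whether to stratify depends on how mid-term attendance relates to the teaching method.
Mid-term attendance lies on the pathway teaching method → mid-term attendance → outcome, so adjusting for it blocks the indirect effect. For the total causal effect of teaching method, use the unadjusted pooled rates.
Pooled: the flipped-classroom section 57.7% vs the standard-lecture section 71.7%; the standard-lecture section is higher overall.

the standard-lecture section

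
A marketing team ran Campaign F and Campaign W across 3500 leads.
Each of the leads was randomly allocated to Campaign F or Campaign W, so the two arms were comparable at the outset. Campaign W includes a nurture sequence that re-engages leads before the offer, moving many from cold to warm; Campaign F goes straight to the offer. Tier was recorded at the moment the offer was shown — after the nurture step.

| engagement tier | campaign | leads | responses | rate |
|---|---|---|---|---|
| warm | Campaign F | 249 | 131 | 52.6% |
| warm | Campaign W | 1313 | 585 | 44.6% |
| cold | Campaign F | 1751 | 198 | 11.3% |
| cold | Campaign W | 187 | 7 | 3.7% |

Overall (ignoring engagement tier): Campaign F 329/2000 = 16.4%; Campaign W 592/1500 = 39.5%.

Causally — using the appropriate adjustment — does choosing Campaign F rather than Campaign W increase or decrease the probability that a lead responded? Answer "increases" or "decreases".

decreases

The engagement tier-specific comparison favours Campaign F throughout, but the pooled figures favour Campaign W. The question is whether to condition on engagement tier.
Because the campaign influences engagement tier, engagement tier is a post-treatment mediator, not a confounder. Stratifying on it would bias the estimate; the causal effect is the crude pooled difference.
Pooled: Campaign F 16.4% vs Campaign W 39.5%; Campaign W is higher overall.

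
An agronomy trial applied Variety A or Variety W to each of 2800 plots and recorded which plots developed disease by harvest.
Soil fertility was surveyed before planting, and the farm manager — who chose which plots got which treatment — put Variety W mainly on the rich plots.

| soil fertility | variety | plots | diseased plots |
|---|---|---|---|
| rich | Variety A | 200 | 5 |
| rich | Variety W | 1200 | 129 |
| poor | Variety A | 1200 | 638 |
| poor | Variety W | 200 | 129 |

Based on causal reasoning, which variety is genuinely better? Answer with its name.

Soil fertility is set before the variety has any effect — it is not caused by the variety — and it independently drives the outcome. That makes it a confounder, so the causal comparison is within soil fertility levels.
Within each level — rich: 2.5% vs 10.8%; poor: 53.2% vs 64.5% — Variety A is lower every time.

Variety A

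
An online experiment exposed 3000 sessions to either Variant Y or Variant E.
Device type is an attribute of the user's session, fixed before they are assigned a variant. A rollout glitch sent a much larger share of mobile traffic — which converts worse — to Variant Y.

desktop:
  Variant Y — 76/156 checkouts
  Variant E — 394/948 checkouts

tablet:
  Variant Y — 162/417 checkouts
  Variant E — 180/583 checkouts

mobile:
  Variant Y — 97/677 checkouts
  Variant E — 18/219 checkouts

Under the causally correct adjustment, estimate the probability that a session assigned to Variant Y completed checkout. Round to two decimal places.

Variant Y is higher inside every device type stratum but Variant E is higher in aggregate. Whether to stratify depends on how device type relates to the variant.
Since device type is a pre-existing factor (not a product of the variant) and it affects the outcome on its own, it is a confounder. The stratified rates, not the pooled rate, identify the causal effect.
Standardising Variant Y to the population device type mix: 0.368·76/156 + 0.333·162/417 + 0.299·97/677 = 0.352.

0.35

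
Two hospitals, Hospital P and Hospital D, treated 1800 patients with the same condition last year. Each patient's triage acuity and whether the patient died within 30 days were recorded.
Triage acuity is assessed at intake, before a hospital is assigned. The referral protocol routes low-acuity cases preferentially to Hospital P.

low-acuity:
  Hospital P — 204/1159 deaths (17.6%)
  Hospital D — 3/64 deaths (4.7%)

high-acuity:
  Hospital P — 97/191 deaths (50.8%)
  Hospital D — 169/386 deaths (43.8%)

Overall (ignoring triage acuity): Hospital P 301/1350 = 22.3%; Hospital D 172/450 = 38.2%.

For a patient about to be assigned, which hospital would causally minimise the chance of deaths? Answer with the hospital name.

Hospital D

Nothing the hospital does changes triage acuity; the imbalance is an allocation artefact. With triage acuity also predicting the outcome, the pooled figure is confounded, and the within-stratum comparison is the causal one.
Within each level — low-acuity: 17.6% vs 4.7%; high-acuity: 50.8% vs 43.8% — Hospital D is lower every time.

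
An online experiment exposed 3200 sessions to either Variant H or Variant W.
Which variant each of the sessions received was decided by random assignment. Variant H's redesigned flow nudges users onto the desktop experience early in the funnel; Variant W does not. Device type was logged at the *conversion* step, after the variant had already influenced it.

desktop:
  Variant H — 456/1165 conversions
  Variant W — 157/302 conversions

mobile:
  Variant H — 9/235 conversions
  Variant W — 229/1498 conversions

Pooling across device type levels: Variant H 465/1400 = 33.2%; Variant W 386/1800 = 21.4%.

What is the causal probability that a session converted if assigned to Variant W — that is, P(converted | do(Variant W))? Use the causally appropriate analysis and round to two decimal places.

The stratified and pooled comparisons disagree (Variant W wins within each device type; Variant H wins overall), so the answer turns on the causal role of device type.
Device type is downstream of the variant. One should not condition on a consequence of treatment, so the overall rates are the right comparison.
So P(outcome | do(Variant W)) is just the pooled rate for Variant W: 386/1800 = 0.214.

0.21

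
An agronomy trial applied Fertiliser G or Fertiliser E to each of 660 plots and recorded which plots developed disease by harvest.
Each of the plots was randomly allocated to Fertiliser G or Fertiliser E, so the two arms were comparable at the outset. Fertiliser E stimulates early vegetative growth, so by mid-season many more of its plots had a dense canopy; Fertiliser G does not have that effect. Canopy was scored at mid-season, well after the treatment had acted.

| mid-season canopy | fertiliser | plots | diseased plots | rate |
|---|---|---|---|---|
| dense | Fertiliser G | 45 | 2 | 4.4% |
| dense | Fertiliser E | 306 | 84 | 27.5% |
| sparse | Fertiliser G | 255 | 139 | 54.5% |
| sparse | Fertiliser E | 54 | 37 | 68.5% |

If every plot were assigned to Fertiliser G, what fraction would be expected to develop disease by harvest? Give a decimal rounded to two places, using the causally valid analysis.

Within every mid-season canopy level Fertiliser G has the lower rate, yet pooled Fertiliser E does — Simpson's reversal.
Mid-season canopy is downstream of the fertiliser. One should not condition on a consequence of treatment, so the overall rates are the right comparison.
So P(outcome | do(Fertiliser G)) is just the pooled rate for Fertiliser G: 141/300 = 0.470.

0.47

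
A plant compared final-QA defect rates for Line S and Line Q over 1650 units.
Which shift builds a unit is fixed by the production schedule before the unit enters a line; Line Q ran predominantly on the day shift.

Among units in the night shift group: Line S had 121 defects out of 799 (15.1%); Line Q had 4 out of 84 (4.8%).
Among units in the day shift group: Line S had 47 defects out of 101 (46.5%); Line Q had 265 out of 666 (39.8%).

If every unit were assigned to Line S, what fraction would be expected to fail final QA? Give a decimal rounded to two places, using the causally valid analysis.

The shift-specific comparison favours Line Q throughout, but the pooled figures favour Line S. The question is whether to condition on shift.
Shift differs across lines for reasons unrelated to any effect of the line itself, and it separately predicts the outcome — a classic confounder. We must compare within shift levels.
Standardising Line S to the population shift mix: 0.535·121/799 + 0.465·47/101 = 0.297.

0.30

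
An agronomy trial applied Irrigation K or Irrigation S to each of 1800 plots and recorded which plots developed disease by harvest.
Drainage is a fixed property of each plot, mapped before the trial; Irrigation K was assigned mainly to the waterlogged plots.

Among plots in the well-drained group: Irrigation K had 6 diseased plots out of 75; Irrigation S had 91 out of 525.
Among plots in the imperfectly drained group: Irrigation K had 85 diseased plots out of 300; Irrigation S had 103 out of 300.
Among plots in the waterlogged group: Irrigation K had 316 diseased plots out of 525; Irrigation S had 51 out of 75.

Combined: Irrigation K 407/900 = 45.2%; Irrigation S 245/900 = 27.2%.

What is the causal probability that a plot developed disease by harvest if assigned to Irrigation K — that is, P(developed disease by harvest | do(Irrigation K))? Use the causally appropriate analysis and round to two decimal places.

0.32

The stratified and pooled comparisons disagree (Irrigation K wins within each field drainage; Irrigation S wins overall), so the answer turns on the causal role of field drainage.
Field drainage satisfies the back-door criterion: it is not a descendant of the irrigation, and it blocks the spurious path from irrigation to outcome. Adjusting for it (i.e., using the within-field drainage rates) gives the causal effect.
Standardising Irrigation K to the population field drainage mix: 0.333·6/75 + 0.333·85/300 + 0.333·316/525 = 0.322.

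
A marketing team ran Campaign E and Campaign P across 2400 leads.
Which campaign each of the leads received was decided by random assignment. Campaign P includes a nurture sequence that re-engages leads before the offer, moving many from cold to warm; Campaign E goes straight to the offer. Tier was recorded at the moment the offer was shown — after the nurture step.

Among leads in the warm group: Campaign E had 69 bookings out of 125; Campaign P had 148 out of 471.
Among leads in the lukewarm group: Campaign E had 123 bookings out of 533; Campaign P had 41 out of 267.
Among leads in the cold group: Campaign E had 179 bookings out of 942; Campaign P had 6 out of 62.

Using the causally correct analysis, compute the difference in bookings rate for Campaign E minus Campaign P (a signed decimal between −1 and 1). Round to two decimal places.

-0.01

Within every engagement tier level Campaign E has the higher rate, yet pooled Campaign P does — Simpson's reversal.
Engagement tier is recorded after the campaign and is itself shifted by it — it sits on the causal path from campaign to outcome. Conditioning on a mediator would strip out part of the effect we want; the pooled comparison gives the total causal effect.
The causal difference is the pooled difference: 0.232 − 0.244 = -0.012.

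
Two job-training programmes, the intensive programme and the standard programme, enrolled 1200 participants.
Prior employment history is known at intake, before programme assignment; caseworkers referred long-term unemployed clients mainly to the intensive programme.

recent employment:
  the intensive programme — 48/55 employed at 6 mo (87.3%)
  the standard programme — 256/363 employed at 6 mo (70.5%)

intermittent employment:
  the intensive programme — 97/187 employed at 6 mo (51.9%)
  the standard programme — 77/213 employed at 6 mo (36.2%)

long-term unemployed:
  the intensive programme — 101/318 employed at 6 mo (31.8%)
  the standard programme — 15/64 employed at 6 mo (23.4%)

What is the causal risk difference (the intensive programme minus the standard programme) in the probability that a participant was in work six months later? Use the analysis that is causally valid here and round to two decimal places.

+0.14

Since prior employment history is a pre-existing factor (not a product of the programme) and it affects the outcome on its own, it is a confounder. The stratified rates, not the pooled rate, identify the causal effect.
Adjusting over the population distribution of prior employment history: 0.348·(0.873−0.705) + 0.333·(0.519−0.362) + 0.318·(0.318−0.234) = +0.137.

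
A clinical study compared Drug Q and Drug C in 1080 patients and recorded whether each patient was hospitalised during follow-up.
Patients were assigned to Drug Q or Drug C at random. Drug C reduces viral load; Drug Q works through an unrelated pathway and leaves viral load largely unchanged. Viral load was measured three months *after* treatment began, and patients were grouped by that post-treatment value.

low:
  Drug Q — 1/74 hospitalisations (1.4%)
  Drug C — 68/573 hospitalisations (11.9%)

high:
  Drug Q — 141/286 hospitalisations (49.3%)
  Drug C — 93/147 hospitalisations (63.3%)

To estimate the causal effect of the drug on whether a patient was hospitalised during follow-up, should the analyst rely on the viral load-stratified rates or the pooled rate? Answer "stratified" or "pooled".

pooled

Viral load lies on the pathway drug → viral load → outcome, so adjusting for it blocks the indirect effect. For the total causal effect of drug, use the unadjusted pooled rates.
Pooled: Drug Q 39.4% vs Drug C 22.4%; Drug C is lower overall.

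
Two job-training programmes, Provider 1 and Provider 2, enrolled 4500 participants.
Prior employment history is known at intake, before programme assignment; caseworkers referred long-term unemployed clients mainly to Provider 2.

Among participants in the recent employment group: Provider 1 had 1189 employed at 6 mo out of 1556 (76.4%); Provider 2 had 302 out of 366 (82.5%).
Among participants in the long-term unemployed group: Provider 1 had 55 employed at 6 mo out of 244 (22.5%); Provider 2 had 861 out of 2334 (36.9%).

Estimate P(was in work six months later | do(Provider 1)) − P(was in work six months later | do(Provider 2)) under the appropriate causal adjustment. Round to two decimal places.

Nothing the programme does changes prior employment history; the imbalance is an allocation artefact. With prior employment history also predicting the outcome, the pooled figure is confounded, and the within-stratum comparison is the causal one.
Adjusting over the population distribution of prior employment history: 0.427·(0.764−0.825) + 0.573·(0.225−0.369) = -0.108.

-0.11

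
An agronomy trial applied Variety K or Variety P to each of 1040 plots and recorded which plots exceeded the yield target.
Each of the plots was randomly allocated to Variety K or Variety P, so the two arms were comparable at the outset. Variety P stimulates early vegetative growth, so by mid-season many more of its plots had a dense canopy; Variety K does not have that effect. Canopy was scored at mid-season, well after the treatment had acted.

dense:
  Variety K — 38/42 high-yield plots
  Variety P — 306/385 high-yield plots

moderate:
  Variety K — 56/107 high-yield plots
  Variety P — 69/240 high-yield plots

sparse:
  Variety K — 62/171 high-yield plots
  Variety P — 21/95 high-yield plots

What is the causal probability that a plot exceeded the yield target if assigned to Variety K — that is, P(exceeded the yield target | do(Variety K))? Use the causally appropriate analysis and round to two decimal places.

0.49

The stratified and pooled comparisons disagree (Variety K wins within each mid-season canopy; Variety P wins overall), so the answer turns on the causal role of mid-season canopy.
Stratifying would compare varietys among plots the varietys themselves sorted into mid-season canopy groups — a form of selection on an intermediate. The unconditioned pooled rates give the total causal effect.
So P(outcome | do(Variety K)) is just the pooled rate for Variety K: 156/320 = 0.487.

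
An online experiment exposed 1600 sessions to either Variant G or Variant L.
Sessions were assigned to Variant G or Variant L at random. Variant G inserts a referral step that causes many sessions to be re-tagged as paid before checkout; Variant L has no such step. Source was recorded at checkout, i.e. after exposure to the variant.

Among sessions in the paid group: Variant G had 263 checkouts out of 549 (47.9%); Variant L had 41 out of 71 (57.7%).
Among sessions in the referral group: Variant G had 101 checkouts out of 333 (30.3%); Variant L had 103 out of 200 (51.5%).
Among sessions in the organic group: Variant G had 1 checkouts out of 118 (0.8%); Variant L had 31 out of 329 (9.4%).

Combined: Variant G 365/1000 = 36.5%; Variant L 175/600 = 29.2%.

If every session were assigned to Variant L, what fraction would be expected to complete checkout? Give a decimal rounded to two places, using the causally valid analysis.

0.29

Within every traffic source level Variant L has the higher rate, yet pooled Variant G does — Simpson's reversal.
Traffic source here is a post-treatment variable shaped by the variant; conditioning on it would introduce bias rather than remove it. The overall comparison is the causal one.
So P(outcome | do(Variant L)) is just the pooled rate for Variant L: 175/600 = 0.292.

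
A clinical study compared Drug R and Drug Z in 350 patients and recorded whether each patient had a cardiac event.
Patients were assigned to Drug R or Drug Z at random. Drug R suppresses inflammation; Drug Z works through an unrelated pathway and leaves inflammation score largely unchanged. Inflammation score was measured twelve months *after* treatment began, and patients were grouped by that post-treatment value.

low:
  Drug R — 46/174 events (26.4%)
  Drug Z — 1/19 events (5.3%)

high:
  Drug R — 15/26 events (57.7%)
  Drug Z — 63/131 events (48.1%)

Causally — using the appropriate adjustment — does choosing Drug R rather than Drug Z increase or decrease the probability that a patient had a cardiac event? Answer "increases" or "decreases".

The inflammation score-specific comparison favours Drug Z throughout, but the pooled figures favour Drug R. The question is whether to condition on inflammation score.
Inflammation score lies on the pathway drug → inflammation score → outcome, so adjusting for it blocks the indirect effect. For the total causal effect of drug, use the unadjusted pooled rates.
Pooled: Drug R 30.5% vs Drug Z 42.7%; Drug R is lower overall.

decreases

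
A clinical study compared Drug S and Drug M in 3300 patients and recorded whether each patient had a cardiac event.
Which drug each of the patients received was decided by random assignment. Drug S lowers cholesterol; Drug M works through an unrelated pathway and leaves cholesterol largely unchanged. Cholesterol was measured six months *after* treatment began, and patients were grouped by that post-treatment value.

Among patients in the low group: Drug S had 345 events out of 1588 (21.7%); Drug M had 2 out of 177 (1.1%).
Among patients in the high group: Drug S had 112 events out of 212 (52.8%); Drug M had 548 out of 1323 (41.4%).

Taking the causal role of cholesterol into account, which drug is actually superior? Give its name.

Stratifying would compare drugs among patients the drugs themselves sorted into cholesterol groups — a form of selection on an intermediate. The unconditioned pooled rates give the total causal effect.
Pooled: Drug S 25.4% vs Drug M 36.7%; Drug S is lower overall.

Drug S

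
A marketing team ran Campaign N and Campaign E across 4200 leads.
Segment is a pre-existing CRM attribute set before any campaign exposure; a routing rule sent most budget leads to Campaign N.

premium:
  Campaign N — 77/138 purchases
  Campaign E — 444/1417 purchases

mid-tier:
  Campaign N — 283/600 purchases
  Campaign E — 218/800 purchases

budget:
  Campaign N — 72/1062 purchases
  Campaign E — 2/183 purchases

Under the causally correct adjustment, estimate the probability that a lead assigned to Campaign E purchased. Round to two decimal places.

Customer segment differs across campaigns for reasons unrelated to any effect of the campaign itself, and it separately predicts the outcome — a classic confounder. We must compare within customer segment levels.
Standardising Campaign E to the population customer segment mix: 0.370·444/1417 + 0.333·218/800 + 0.296·2/183 = 0.210.

0.21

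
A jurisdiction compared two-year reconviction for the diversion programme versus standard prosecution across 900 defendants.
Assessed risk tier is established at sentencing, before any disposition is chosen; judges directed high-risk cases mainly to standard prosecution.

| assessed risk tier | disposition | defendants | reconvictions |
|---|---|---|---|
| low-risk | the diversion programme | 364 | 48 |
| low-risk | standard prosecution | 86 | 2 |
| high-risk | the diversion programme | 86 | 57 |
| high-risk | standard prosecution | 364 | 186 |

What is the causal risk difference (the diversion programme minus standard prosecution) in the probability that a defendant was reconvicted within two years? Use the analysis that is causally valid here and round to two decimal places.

+0.13

standard prosecution is lower inside every assessed risk tier stratum but the diversion programme is lower in aggregate. Whether to stratify depends on how assessed risk tier relates to the disposition.
Here assessed risk tier is a common cause — it drives both which disposition a case falls under and the outcome. The crude comparison mixes populations; the stratum-specific rates are the causally relevant ones.
Adjusting over the population distribution of assessed risk tier: 0.500·(0.132−0.023) + 0.500·(0.663−0.511) = +0.130.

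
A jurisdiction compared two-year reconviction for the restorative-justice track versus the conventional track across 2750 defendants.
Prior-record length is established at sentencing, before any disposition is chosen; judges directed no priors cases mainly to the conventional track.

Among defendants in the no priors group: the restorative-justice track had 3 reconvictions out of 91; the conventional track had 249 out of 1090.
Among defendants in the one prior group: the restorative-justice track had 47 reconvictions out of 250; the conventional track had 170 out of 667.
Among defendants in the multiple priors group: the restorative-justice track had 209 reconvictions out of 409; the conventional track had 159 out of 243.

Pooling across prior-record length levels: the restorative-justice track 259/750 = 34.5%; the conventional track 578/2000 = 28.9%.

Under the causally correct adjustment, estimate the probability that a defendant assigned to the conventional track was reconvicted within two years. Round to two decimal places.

Within every prior-record length level the restorative-justice track has the lower rate, yet pooled the conventional track does — Simpson's reversal.
Since prior-record length is a pre-existing factor (not a product of the disposition) and it affects the outcome on its own, it is a confounder. The stratified rates, not the pooled rate, identify the causal effect.
Standardising the conventional track to the population prior-record length mix: 0.429·249/1090 + 0.333·170/667 + 0.237·159/243 = 0.338.

0.34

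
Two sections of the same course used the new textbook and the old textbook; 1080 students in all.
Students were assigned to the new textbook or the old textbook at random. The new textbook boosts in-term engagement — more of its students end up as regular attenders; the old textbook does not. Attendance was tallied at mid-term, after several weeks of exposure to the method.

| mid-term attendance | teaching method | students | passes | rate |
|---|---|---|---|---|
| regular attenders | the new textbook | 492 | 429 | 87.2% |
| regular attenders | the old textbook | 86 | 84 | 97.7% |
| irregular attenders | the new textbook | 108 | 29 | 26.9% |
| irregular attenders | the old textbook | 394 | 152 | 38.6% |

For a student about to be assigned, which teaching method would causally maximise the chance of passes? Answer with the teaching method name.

the new textbook

Within every mid-term attendance level the old textbook has the higher rate, yet pooled the new textbook does — Simpson's reversal.
Because the teaching method influences mid-term attendance, mid-term attendance is a post-treatment mediator, not a confounder. Stratifying on it would bias the estimate; the causal effect is the crude pooled difference.
Pooled: the new textbook 76.3% vs the old textbook 49.2%; the new textbook is higher overall.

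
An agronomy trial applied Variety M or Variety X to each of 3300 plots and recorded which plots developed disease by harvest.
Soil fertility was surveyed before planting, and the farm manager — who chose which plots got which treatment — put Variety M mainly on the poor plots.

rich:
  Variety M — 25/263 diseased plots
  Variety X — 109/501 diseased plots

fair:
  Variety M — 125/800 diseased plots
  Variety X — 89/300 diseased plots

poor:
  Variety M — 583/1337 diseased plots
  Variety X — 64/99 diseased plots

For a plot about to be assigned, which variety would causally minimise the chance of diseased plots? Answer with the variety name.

The stratified and pooled comparisons disagree (Variety M wins within each soil fertility; Variety X wins overall), so the answer turns on the causal role of soil fertility.
Soil fertility is set before the variety has any effect — it is not caused by the variety — and it independently drives the outcome. That makes it a confounder, so the causal comparison is within soil fertility levels.
Within each level — rich: 9.5% vs 21.8%; fair: 15.6% vs 29.7%; poor: 43.6% vs 64.6% — Variety M is lower every time.

Variety M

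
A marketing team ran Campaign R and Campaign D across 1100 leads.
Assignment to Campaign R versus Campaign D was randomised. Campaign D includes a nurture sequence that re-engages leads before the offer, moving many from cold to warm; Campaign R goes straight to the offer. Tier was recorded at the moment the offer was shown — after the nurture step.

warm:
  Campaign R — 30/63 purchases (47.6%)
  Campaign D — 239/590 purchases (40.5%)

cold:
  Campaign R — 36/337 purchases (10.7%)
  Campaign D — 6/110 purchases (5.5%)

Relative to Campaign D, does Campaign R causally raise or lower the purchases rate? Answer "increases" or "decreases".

The engagement tier-specific comparison favours Campaign R throughout, but the pooled figures favour Campaign D. The question is whether to condition on engagement tier.
Engagement tier is downstream of the campaign. One should not condition on a consequence of treatment, so the overall rates are the right comparison.
Pooled: Campaign R 16.5% vs Campaign D 35.0%; Campaign D is higher overall.

decreases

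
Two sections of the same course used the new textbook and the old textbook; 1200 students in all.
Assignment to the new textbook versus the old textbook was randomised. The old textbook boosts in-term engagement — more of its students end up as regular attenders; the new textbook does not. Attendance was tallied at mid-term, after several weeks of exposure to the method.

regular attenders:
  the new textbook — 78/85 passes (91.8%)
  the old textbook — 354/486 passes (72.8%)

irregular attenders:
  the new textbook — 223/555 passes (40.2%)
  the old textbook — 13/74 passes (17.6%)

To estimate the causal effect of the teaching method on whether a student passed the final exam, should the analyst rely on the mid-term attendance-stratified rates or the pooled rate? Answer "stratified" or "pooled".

The distribution of mid-term attendance is itself part of what the teaching method does — it is an intermediate outcome. Holding it fixed would remove that part of the effect; the total effect is the pooled difference.
Pooled: the new textbook 47.0% vs the old textbook 65.5%; the old textbook is higher overall.

pooled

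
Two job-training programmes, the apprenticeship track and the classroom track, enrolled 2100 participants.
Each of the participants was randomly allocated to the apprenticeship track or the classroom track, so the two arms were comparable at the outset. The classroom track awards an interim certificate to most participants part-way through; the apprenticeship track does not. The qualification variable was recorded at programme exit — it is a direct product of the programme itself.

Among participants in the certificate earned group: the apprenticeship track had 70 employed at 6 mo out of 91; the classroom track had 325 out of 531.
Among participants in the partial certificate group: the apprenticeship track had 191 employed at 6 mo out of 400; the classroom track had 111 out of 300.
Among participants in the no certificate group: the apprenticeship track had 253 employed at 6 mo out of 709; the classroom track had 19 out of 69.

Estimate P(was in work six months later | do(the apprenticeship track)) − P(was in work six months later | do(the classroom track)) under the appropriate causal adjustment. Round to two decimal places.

-0.08

Qualification attained during the programme is downstream of the programme. One should not condition on a consequence of treatment, so the overall rates are the right comparison.
The causal difference is the pooled difference: 0.428 − 0.506 = -0.077.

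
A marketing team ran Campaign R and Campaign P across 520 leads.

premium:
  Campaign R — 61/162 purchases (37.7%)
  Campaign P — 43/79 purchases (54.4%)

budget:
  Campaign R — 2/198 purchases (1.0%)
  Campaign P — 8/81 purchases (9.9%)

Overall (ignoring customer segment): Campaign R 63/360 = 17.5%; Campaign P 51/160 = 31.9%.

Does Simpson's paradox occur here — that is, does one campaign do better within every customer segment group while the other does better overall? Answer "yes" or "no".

Within each customer segment level (premium 37.7% vs 54.4%; budget 1.0% vs 9.9%), Campaign P has the higher rate every time. Pooled: 17.5% vs 31.9% — Campaign P has the higher rate overall. They agree.

no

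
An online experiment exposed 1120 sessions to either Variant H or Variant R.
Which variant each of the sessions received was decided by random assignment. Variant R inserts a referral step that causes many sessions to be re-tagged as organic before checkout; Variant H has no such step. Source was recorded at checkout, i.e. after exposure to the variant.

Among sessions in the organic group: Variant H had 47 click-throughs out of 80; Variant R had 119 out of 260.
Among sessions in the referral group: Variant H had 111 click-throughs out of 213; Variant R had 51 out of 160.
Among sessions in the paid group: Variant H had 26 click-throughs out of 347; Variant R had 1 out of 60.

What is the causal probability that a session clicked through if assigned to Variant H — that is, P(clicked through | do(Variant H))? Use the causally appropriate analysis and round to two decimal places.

0.29

The distribution of traffic source is itself part of what the variant does — it is an intermediate outcome. Holding it fixed would remove that part of the effect; the total effect is the pooled difference.
So P(outcome | do(Variant H)) is just the pooled rate for Variant H: 184/640 = 0.287.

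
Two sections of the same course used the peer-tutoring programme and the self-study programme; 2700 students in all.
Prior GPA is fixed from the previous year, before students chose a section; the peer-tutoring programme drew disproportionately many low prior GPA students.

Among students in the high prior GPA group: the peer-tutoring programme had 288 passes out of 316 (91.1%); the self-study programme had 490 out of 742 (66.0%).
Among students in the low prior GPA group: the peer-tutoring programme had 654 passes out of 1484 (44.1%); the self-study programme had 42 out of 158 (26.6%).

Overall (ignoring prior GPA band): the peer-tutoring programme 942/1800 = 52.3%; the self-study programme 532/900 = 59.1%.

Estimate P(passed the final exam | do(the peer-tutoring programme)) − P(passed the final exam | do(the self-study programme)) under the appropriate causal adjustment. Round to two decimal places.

+0.20

Prior GPA band satisfies the back-door criterion: it is not a descendant of the teaching method, and it blocks the spurious path from teaching method to outcome. Adjusting for it (i.e., using the within-prior GPA band rates) gives the causal effect.
Adjusting over the population distribution of prior GPA band: 0.392·(0.911−0.660) + 0.608·(0.441−0.266) = +0.205.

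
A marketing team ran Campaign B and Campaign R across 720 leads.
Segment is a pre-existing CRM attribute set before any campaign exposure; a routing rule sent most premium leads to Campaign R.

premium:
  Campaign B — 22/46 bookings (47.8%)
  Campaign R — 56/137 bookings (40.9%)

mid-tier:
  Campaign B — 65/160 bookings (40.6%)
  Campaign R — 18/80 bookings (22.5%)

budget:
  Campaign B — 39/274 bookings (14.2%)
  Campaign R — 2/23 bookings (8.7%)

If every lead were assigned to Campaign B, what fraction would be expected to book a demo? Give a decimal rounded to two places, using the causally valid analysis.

0.32

Nothing the campaign does changes customer segment; the imbalance is an allocation artefact. With customer segment also predicting the outcome, the pooled figure is confounded, and the within-stratum comparison is the causal one.
Standardising Campaign B to the population customer segment mix: 0.254·22/46 + 0.333·65/160 + 0.412·39/274 = 0.316.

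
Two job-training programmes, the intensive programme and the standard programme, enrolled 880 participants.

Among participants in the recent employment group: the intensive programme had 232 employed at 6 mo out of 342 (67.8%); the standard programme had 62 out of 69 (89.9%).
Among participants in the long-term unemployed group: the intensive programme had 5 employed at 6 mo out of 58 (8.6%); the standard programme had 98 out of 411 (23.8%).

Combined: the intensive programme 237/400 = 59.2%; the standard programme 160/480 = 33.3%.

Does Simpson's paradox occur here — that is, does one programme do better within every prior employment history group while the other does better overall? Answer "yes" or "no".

Within each prior employment history level (recent employment 67.8% vs 89.9%; long-term unemployed 8.6% vs 23.8%), the standard programme has the higher rate every time. Pooled: 59.2% vs 33.3% — the intensive programme has the higher rate overall. The two comparisons disagree.

yes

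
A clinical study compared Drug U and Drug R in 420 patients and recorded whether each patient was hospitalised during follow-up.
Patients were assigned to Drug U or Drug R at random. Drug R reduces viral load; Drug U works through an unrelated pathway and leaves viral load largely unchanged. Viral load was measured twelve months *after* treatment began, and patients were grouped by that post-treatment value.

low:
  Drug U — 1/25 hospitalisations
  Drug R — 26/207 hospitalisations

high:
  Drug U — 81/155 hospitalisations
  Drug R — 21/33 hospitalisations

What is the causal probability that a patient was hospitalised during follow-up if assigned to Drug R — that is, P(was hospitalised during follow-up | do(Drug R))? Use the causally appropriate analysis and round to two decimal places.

Viral load lies on the pathway drug → viral load → outcome, so adjusting for it blocks the indirect effect. For the total causal effect of drug, use the unadjusted pooled rates.
So P(outcome | do(Drug R)) is just the pooled rate for Drug R: 47/240 = 0.196.

0.20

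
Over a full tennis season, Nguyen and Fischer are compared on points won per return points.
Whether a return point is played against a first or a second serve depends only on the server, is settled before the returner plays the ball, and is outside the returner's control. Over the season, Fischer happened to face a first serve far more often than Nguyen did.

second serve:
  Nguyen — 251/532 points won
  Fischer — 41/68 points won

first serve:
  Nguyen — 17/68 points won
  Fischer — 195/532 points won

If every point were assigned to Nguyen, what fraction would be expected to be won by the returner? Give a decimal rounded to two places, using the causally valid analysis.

Nothing the player does changes serve type; the imbalance is an allocation artefact. With serve type also predicting the outcome, the pooled figure is confounded, and the within-stratum comparison is the causal one.
Standardising Nguyen to the population serve type mix: 0.500·251/532 + 0.500·17/68 = 0.361.

0.36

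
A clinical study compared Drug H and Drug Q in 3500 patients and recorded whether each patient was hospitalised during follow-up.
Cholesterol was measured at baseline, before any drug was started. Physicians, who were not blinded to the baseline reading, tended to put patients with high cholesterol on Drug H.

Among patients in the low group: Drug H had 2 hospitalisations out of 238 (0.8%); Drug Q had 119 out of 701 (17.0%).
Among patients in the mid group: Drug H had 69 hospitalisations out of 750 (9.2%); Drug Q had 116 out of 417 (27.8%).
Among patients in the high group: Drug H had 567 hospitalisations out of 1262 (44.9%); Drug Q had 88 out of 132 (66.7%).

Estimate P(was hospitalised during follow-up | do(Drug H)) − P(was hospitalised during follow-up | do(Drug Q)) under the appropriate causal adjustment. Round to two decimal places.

Here cholesterol is a common cause — it drives both which drug a case falls under and the outcome. The crude comparison mixes populations; the stratum-specific rates are the causally relevant ones.
Adjusting over the population distribution of cholesterol: 0.268·(0.008−0.170) + 0.333·(0.092−0.278) + 0.398·(0.449−0.667) = -0.192.

-0.19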